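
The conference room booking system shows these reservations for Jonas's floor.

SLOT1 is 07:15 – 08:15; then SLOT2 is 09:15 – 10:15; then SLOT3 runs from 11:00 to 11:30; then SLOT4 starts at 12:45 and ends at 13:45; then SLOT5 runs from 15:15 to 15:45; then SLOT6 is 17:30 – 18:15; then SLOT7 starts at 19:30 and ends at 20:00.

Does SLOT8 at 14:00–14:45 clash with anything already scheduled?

No — it doesn't clash with anything

SLOT1: ends 08:15 at or before SLOT8 starts 14:00 → clear.
SLOT2: ends 10:15 at or before SLOT8 starts 14:00 → clear.
SLOT3: ends 11:30 at or before SLOT8 starts 14:00 → clear.
SLOT4: ends 13:45 at or before SLOT8 starts 14:00 → clear.
SLOT5: starts 15:15 at or after SLOT8 ends 14:45 → clear.
SLOT6: starts 17:30 at or after SLOT8 ends 14:45 → clear.
SLOT7: starts 19:30 at or after SLOT8 ends 14:45 → clear.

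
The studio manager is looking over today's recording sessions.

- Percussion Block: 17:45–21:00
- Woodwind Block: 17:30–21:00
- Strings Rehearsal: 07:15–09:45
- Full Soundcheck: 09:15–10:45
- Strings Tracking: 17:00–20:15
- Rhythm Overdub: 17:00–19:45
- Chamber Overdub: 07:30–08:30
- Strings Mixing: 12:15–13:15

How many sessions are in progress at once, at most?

4

Sort all start/end points and keep a running count:
07:15 start Strings Rehearsal → 1
07:30 start Chamber Overdub → 2
08:30 end Chamber Overdub → 1
09:15 start Full Soundcheck → 2
09:45 end Strings Rehearsal → 1
10:45 end Full Soundcheck → 0
12:15 start Strings Mixing → 1
13:15 end Strings Mixing → 0
17:00 start Rhythm Overdub → 1
17:00 start Strings Tracking → 2
17:30 start Woodwind Block → 3
17:45 start Percussion Block → 4
19:45 end Rhythm Overdub → 3
20:15 end Strings Tracking → 2
21:00 end Percussion Block → 1
21:00 end Woodwind Block → 0
Peak is 4, at 17:45 (Percussion Block, Rhythm Overdub, Strings Tracking, Woodwind Block).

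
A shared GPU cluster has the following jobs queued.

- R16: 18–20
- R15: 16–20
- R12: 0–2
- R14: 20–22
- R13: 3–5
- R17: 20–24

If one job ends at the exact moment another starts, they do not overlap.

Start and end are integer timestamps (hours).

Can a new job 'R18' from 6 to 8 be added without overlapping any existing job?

Yes — the slot is free

R12: ends 2 at or before R18 starts 6 → clear.
R13: ends 5 at or before R18 starts 6 → clear.
R15: starts 16 at or after R18 ends 8 → clear.
R16: starts 18 at or after R18 ends 8 → clear.
R14: starts 20 at or after R18 ends 8 → clear.
R17: starts 20 at or after R18 ends 8 → clear.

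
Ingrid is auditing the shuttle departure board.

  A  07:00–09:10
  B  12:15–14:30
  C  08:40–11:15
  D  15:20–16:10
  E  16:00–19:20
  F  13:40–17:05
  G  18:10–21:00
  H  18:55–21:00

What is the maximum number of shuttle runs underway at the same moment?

Sort all start/end points and keep a running count:
07:00 start A → 1
08:40 start C → 2
09:10 end A → 1
11:15 end C → 0
12:15 start B → 1
13:40 start F → 2
14:30 end B → 1
15:20 start D → 2
16:00 start E → 3
16:10 end D → 2
17:05 end F → 1
18:10 start G → 2
18:55 start H → 3
19:20 end E → 2
21:00 end G → 1
21:00 end H → 0
Peak is 3, at 16:00 (D, E, F).

3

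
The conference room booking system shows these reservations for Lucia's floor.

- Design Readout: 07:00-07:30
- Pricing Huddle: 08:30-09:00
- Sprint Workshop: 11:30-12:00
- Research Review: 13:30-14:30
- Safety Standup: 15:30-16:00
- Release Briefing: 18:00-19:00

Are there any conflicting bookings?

No

Sorted by start: Design Readout, Pricing Huddle, Sprint Workshop, Research Review, Safety Standup, Release Briefing.
Pricing Huddle starts after Design Readout ends — done with Design Readout.
Sprint Workshop starts after Pricing Huddle ends — done with Pricing Huddle.
Research Review starts after Sprint Workshop ends — done with Sprint Workshop.
Safety Standup starts after Research Review ends — done with Research Review.
Release Briefing starts after Safety Standup ends.
Every pair is clear; the schedule has no overlaps.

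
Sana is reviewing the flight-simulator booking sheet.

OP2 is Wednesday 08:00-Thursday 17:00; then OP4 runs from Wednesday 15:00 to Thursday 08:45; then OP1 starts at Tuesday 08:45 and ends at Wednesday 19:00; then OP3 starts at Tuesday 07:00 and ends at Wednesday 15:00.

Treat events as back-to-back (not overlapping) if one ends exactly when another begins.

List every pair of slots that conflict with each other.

OP1 & OP2, OP1 & OP3, OP1 & OP4, OP2 & OP3, OP2 & OP4

Sorted by start: OP3, OP1, OP2, OP4.
OP1 starts before OP3 ends → OP3 and OP1 overlap.
OP2 starts before OP3 ends → OP3 and OP2 overlap.
OP4 starts exactly when OP3 ends (back-to-back, no overlap).
OP2 starts before OP1 ends → OP1 and OP2 overlap.
OP4 starts before OP1 ends → OP1 and OP4 overlap.
OP4 starts before OP2 ends → OP2 and OP4 overlap.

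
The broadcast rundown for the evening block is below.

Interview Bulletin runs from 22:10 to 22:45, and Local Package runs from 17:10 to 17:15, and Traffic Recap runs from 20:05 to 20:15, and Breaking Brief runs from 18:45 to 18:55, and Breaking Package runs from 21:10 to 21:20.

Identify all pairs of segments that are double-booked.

Sorted by start: Local Package, Breaking Brief, Traffic Recap, Breaking Package, Interview Bulletin.
Breaking Brief starts after Local Package ends, so nothing later overlaps Local Package either.
Traffic Recap starts after Breaking Brief ends, so nothing later overlaps Breaking Brief either.
Breaking Package starts after Traffic Recap ends, so nothing later overlaps Traffic Recap either.
Interview Bulletin starts after Breaking Package ends.

none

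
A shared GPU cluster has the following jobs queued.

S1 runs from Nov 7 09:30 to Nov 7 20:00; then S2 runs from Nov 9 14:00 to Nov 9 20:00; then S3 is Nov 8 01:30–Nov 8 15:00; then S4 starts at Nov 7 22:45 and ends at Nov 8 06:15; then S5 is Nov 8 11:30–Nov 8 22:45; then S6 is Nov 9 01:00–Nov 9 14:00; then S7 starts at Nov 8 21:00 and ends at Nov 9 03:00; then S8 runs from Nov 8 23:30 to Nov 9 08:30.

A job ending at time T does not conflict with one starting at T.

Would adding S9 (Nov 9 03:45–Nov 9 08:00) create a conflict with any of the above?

S1: ends Nov 7 20:00 at or before S9 starts Nov 9 03:45 → clear.
S4: ends Nov 8 06:15 at or before S9 starts Nov 9 03:45 → clear.
S3: ends Nov 8 15:00 at or before S9 starts Nov 9 03:45 → clear.
S5: ends Nov 8 22:45 at or before S9 starts Nov 9 03:45 → clear.
S7: ends Nov 9 03:00 at or before S9 starts Nov 9 03:45 → clear.
S8: starts Nov 8 23:30 before S9 ends Nov 9 08:00, and ends Nov 9 08:30 after S9 starts Nov 9 03:45 → overlap.
S6: starts Nov 9 01:00 before S9 ends Nov 9 08:00, and ends Nov 9 14:00 after S9 starts Nov 9 03:45 → overlap.
S2: starts Nov 9 14:00 at or after S9 ends Nov 9 08:00 → clear.
S9 overlaps S6, S8.

Yes — it overlaps S6, S8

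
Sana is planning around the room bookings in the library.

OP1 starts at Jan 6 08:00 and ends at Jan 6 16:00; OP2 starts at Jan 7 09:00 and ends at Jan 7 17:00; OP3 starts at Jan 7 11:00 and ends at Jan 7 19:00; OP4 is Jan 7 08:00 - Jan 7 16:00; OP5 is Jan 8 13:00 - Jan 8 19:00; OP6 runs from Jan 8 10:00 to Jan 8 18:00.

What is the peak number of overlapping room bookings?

Walk through starts and ends in time order (an end at T is processed before a start at T):
Jan 6 08:00 start OP1 → 1
Jan 6 16:00 end OP1 → 0
Jan 7 08:00 start OP4 → 1
Jan 7 09:00 start OP2 → 2
Jan 7 11:00 start OP3 → 3
Jan 7 16:00 end OP4 → 2
Jan 7 17:00 end OP2 → 1
Jan 7 19:00 end OP3 → 0
Jan 8 10:00 start OP6 → 1
Jan 8 13:00 start OP5 → 2
Jan 8 18:00 end OP6 → 1
Jan 8 19:00 end OP5 → 0
Peak is 3, at Jan 7 11:00 (OP2, OP3, OP4).

3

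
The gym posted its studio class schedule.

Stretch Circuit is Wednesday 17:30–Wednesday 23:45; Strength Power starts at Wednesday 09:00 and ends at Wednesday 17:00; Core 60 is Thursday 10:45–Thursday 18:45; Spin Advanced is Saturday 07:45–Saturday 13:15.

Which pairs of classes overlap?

Sorted by start: Strength Power, Stretch Circuit, Core 60, Spin Advanced.
Stretch Circuit starts after Strength Power ends — done with Strength Power.
Core 60 starts after Stretch Circuit ends — done with Stretch Circuit.
Spin Advanced starts after Core 60 ends.

no conflicts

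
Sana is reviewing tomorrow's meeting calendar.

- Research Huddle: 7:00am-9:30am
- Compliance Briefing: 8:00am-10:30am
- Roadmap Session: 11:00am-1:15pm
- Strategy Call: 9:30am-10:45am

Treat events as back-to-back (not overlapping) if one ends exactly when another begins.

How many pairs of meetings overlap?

Check each pair: they overlap iff neither finishes before the other starts.
Sorted by start: Research Huddle, Compliance Briefing, Strategy Call, Roadmap Session.
Compliance Briefing starts before Research Huddle ends → Research Huddle and Compliance Briefing overlap.
Strategy Call starts exactly when Research Huddle ends (back-to-back, no overlap), so Research Huddle has no further overlaps.
Strategy Call starts before Compliance Briefing ends → Compliance Briefing and Strategy Call overlap.
Roadmap Session starts after Compliance Briefing ends.
Roadmap Session starts after Strategy Call ends.
Overlapping pairs: Compliance Briefing & Research Huddle, Compliance Briefing & Strategy Call — 2 in total.

2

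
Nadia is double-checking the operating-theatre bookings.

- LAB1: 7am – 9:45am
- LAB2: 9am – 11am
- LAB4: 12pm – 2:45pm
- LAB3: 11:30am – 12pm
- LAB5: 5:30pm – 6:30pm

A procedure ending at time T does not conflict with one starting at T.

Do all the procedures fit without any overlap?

Sorted by start: LAB1, LAB2, LAB3, LAB4, LAB5.
LAB2 starts before LAB1 ends → LAB1 and LAB2 overlap.
That's a conflict, so the schedule is not conflict-free.

No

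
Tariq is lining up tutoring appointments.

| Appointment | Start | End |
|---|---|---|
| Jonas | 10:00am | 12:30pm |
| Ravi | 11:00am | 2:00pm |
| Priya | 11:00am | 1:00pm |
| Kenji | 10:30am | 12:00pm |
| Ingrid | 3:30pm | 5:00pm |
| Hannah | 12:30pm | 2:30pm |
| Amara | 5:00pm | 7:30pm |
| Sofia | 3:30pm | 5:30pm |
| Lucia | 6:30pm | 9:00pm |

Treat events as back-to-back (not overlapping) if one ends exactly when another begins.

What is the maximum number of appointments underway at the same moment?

Sort all start/end points and keep a running count:
10:00am start Jonas → 1
10:30am start Kenji → 2
11:00am start Priya → 3
11:00am start Ravi → 4
12:00pm end Kenji → 3
12:30pm end Jonas → 2
12:30pm start Hannah → 3
1:00pm end Priya → 2
2:00pm end Ravi → 1
2:30pm end Hannah → 0
3:30pm start Ingrid → 1
3:30pm start Sofia → 2
5:00pm end Ingrid → 1
5:00pm start Amara → 2
5:30pm end Sofia → 1
6:30pm start Lucia → 2
7:30pm end Amara → 1
9:00pm end Lucia → 0
Peak is 4, at 11:00am (Jonas, Kenji, Priya, Ravi).

4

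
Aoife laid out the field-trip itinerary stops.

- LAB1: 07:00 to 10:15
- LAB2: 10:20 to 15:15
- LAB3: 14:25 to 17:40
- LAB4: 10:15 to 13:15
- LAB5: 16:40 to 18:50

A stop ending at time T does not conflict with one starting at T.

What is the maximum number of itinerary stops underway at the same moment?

2

Walk through starts and ends in time order (an end at T is processed before a start at T):
07:00 start LAB1 → 1
10:15 end LAB1 → 0
10:15 start LAB4 → 1
10:20 start LAB2 → 2
13:15 end LAB4 → 1
14:25 start LAB3 → 2
15:15 end LAB2 → 1
16:40 start LAB5 → 2
17:40 end LAB3 → 1
18:50 end LAB5 → 0
Peak is 2, at 10:20 (LAB2, LAB4).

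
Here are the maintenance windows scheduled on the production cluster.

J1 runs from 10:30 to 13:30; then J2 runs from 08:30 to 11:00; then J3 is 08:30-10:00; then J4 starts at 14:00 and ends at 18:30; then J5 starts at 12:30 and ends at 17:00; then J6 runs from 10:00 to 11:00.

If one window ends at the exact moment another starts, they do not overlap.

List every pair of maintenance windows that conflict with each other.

J1 & J2, J1 & J5, J1 & J6, J2 & J3, J2 & J6, J4 & J5

Check each pair: they overlap iff neither finishes before the other starts.
Sorted by start: J2, J3, J6, J1, J5, J4.
J3 starts before J2 ends → J2 and J3 overlap.
J6 starts before J2 ends → J2 and J6 overlap.
J1 starts before J2 ends → J2 and J1 overlap.
J5 starts after J2 ends; J2 is clear from here.
J6 starts exactly when J3 ends (back-to-back, no overlap); J3 is clear from here.
J1 starts before J6 ends → J6 and J1 overlap.
J5 starts after J6 ends; J6 is clear from here.
J5 starts before J1 ends → J1 and J5 overlap.
J4 starts after J1 ends.
J4 starts before J5 ends → J5 and J4 overlap.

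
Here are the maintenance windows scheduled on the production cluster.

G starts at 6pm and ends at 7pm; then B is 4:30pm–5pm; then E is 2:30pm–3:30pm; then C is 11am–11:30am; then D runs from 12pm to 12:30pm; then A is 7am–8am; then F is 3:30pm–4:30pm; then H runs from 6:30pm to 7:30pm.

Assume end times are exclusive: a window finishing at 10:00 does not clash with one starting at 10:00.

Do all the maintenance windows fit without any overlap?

Sorted by start: A, C, D, E, F, B, G, H.
C starts after A ends, so A has no further overlaps.
D starts after C ends, so C has no further overlaps.
E starts after D ends, so D has no further overlaps.
F starts exactly when E ends (back-to-back, no overlap), so E has no further overlaps.
B starts exactly when F ends (back-to-back, no overlap), so F has no further overlaps.
G starts after B ends, so B has no further overlaps.
H starts before G ends → G and H overlap.
That's a conflict, so the schedule is not conflict-free.

No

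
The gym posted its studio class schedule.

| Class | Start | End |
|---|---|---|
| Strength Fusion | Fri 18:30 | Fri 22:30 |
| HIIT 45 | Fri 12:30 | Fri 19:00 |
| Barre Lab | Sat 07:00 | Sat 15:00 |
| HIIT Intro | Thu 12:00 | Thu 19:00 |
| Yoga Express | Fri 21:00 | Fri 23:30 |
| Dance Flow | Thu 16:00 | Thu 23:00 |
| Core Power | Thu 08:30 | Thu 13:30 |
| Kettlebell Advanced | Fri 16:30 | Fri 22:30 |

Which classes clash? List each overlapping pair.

Sorted by start: Core Power, HIIT Intro, Dance Flow, HIIT 45, Kettlebell Advanced, Strength Fusion, Yoga Express, Barre Lab.
HIIT Intro starts before Core Power ends → Core Power and HIIT Intro overlap.
Dance Flow starts after Core Power ends — done with Core Power.
Dance Flow starts before HIIT Intro ends → HIIT Intro and Dance Flow overlap.
HIIT 45 starts after HIIT Intro ends — done with HIIT Intro.
HIIT 45 starts after Dance Flow ends — done with Dance Flow.
Kettlebell Advanced starts before HIIT 45 ends → HIIT 45 and Kettlebell Advanced overlap.
Strength Fusion starts before HIIT 45 ends → HIIT 45 and Strength Fusion overlap.
Yoga Express starts after HIIT 45 ends — done with HIIT 45.
Strength Fusion starts before Kettlebell Advanced ends → Kettlebell Advanced and Strength Fusion overlap.
Yoga Express starts before Kettlebell Advanced ends → Kettlebell Advanced and Yoga Express overlap.
Barre Lab starts after Kettlebell Advanced ends.
Yoga Express starts before Strength Fusion ends → Strength Fusion and Yoga Express overlap.
Barre Lab starts after Strength Fusion ends.
Barre Lab starts after Yoga Express ends.

Core Power & HIIT Intro, Dance Flow & HIIT Intro, HIIT 45 & Kettlebell Advanced, HIIT 45 & Strength Fusion, Kettlebell Advanced & Strength Fusion, Kettlebell Advanced & Yoga Express, Strength Fusion & Yoga Express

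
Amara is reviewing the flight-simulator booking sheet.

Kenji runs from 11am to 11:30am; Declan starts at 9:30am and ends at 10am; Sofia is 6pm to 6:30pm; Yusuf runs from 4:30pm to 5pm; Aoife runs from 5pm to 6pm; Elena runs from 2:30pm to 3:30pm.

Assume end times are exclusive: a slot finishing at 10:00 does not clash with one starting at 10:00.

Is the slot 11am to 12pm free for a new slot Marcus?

No — it overlaps Kenji

Declan: ends 10am at or before Marcus starts 11am → clear.
Kenji: starts 11am before Marcus ends 12pm, and ends 11:30am after Marcus starts 11am → overlap.
Elena: starts 2:30pm at or after Marcus ends 12pm → clear.
Yusuf: starts 4:30pm at or after Marcus ends 12pm → clear.
Aoife: starts 5pm at or after Marcus ends 12pm → clear.
Sofia: starts 6pm at or after Marcus ends 12pm → clear.
Marcus overlaps Kenji.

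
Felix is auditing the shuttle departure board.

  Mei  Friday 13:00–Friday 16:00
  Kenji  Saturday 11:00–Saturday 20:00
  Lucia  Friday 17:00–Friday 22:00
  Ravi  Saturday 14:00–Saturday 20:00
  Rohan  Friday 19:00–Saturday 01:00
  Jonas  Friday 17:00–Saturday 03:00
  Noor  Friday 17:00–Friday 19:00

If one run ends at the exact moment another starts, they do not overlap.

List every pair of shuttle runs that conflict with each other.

Sorted by start: Mei, Lucia, Jonas, Noor, Rohan, Kenji, Ravi.
Lucia starts after Mei ends — done with Mei.
Jonas starts before Lucia ends → Lucia and Jonas overlap.
Noor starts before Lucia ends → Lucia and Noor overlap.
Rohan starts before Lucia ends → Lucia and Rohan overlap.
Kenji starts after Lucia ends — done with Lucia.
Noor starts before Jonas ends → Jonas and Noor overlap.
Rohan starts before Jonas ends → Jonas and Rohan overlap.
Kenji starts after Jonas ends — done with Jonas.
Rohan starts exactly when Noor ends (back-to-back, no overlap) — done with Noor.
Kenji starts after Rohan ends — done with Rohan.
Ravi starts before Kenji ends → Kenji and Ravi overlap.

Jonas & Lucia, Jonas & Noor, Jonas & Rohan, Kenji & Ravi, Lucia & Noor, Lucia & Rohan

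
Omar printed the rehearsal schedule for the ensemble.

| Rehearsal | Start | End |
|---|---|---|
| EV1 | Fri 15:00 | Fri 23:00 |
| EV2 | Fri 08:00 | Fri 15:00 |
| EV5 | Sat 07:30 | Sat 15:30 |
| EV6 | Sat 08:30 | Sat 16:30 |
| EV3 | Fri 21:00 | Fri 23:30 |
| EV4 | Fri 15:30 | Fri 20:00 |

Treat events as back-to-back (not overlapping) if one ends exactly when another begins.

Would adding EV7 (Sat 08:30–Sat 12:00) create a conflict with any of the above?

EV2: ends Fri 15:00 at or before EV7 starts Sat 08:30 → clear.
EV1: ends Fri 23:00 at or before EV7 starts Sat 08:30 → clear.
EV4: ends Fri 20:00 at or before EV7 starts Sat 08:30 → clear.
EV3: ends Fri 23:30 at or before EV7 starts Sat 08:30 → clear.
EV5: starts Sat 07:30 before EV7 ends Sat 12:00, and ends Sat 15:30 after EV7 starts Sat 08:30 → overlap.
EV6: starts Sat 08:30 before EV7 ends Sat 12:00, and ends Sat 16:30 after EV7 starts Sat 08:30 → overlap.
EV7 overlaps EV5, EV6.

Yes — it overlaps EV5, EV6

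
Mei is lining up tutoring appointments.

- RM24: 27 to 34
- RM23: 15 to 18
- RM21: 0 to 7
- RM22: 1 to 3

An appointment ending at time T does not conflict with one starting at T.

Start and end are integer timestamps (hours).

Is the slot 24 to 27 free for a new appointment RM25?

RM21: ends 7 at or before RM25 starts 24 → clear.
RM22: ends 3 at or before RM25 starts 24 → clear.
RM23: ends 18 at or before RM25 starts 24 → clear.
RM24: starts 27 at or after RM25 ends 27 → clear.

Yes — the slot is free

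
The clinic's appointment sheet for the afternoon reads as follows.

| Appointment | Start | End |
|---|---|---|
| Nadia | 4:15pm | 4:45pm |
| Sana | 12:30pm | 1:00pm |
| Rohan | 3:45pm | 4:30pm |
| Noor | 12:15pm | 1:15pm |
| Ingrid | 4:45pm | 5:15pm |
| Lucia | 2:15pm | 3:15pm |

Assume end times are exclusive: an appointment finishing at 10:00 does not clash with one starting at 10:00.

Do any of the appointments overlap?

Yes

Two intervals overlap when each starts before the other ends.
Sorted by start: Noor, Sana, Lucia, Rohan, Nadia, Ingrid.
Sana starts before Noor ends → Noor and Sana overlap.
That's a conflict, so the schedule is not conflict-free.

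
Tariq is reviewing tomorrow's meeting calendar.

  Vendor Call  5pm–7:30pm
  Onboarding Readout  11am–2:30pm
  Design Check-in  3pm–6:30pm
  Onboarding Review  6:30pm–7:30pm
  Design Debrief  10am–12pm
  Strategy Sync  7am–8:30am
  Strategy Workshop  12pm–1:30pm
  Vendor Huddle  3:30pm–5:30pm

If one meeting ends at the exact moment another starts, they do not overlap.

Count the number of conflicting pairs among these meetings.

6

Sorted by start: Strategy Sync, Design Debrief, Onboarding Readout, Strategy Workshop, Design Check-in, Vendor Huddle, Vendor Call, Onboarding Review.
Design Debrief starts after Strategy Sync ends, so nothing later overlaps Strategy Sync either.
Onboarding Readout starts before Design Debrief ends → Design Debrief and Onboarding Readout overlap.
Strategy Workshop starts exactly when Design Debrief ends (back-to-back, no overlap), so nothing later overlaps Design Debrief either.
Strategy Workshop starts before Onboarding Readout ends → Onboarding Readout and Strategy Workshop overlap.
Design Check-in starts after Onboarding Readout ends, so nothing later overlaps Onboarding Readout either.
Design Check-in starts after Strategy Workshop ends, so nothing later overlaps Strategy Workshop either.
Vendor Huddle starts before Design Check-in ends → Design Check-in and Vendor Huddle overlap.
Vendor Call starts before Design Check-in ends → Design Check-in and Vendor Call overlap.
Onboarding Review starts exactly when Design Check-in ends (back-to-back, no overlap).
Vendor Call starts before Vendor Huddle ends → Vendor Huddle and Vendor Call overlap.
Onboarding Review starts after Vendor Huddle ends.
Onboarding Review starts before Vendor Call ends → Vendor Call and Onboarding Review overlap.
Overlapping pairs: Design Check-in & Vendor Call, Design Check-in & Vendor Huddle, Design Debrief & Onboarding Readout, Onboarding Readout & Strategy Workshop, Onboarding Review & Vendor Call, Vendor Call & Vendor Huddle — 6 in total.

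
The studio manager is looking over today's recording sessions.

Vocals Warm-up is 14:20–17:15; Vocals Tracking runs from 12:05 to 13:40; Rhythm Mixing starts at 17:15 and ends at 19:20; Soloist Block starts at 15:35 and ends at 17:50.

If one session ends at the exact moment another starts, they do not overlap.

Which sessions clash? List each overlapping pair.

Sorted by start: Vocals Tracking, Vocals Warm-up, Soloist Block, Rhythm Mixing.
Vocals Warm-up starts after Vocals Tracking ends, so nothing later overlaps Vocals Tracking either.
Soloist Block starts before Vocals Warm-up ends → Vocals Warm-up and Soloist Block overlap.
Rhythm Mixing starts exactly when Vocals Warm-up ends (back-to-back, no overlap).
Rhythm Mixing starts before Soloist Block ends → Soloist Block and Rhythm Mixing overlap.

Rhythm Mixing & Soloist Block, Soloist Block & Vocals Warm-up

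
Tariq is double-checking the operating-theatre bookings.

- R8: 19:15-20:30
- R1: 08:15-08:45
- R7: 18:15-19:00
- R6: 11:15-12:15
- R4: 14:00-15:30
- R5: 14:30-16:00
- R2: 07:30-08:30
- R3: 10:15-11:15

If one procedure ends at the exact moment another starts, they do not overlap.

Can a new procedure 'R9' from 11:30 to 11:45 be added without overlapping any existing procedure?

No — it overlaps R6

R2: ends 08:30 at or before R9 starts 11:30 → clear.
R1: ends 08:45 at or before R9 starts 11:30 → clear.
R3: ends 11:15 at or before R9 starts 11:30 → clear.
R6: starts 11:15 before R9 ends 11:45, and ends 12:15 after R9 starts 11:30 → overlap.
R4: starts 14:00 at or after R9 ends 11:45 → clear.
R5: starts 14:30 at or after R9 ends 11:45 → clear.
R7: starts 18:15 at or after R9 ends 11:45 → clear.
R8: starts 19:15 at or after R9 ends 11:45 → clear.
R9 overlaps R6.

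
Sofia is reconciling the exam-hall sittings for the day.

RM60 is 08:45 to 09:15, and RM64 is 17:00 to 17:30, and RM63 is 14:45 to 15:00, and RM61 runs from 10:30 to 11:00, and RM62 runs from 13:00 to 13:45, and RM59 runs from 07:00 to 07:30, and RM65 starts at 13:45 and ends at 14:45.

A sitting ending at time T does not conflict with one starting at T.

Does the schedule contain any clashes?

Sorted by start: RM59, RM60, RM61, RM62, RM65, RM63, RM64.
RM60 starts after RM59 ends — done with RM59.
RM61 starts after RM60 ends — done with RM60.
RM62 starts after RM61 ends — done with RM61.
RM65 starts exactly when RM62 ends (back-to-back, no overlap) — done with RM62.
RM63 starts exactly when RM65 ends (back-to-back, no overlap) — done with RM65.
RM64 starts after RM63 ends.
Every pair is clear; the schedule has no overlaps.

No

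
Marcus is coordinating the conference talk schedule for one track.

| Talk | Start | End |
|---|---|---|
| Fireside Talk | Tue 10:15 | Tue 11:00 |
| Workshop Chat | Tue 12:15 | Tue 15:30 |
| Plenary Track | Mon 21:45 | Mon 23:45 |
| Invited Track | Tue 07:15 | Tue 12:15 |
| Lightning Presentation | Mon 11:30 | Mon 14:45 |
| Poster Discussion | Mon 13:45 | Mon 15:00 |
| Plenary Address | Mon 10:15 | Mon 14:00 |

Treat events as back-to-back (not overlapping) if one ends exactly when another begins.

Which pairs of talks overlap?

Two intervals overlap when each starts before the other ends.
Sorted by start: Plenary Address, Lightning Presentation, Poster Discussion, Plenary Track, Invited Track, Fireside Talk, Workshop Chat.
Lightning Presentation starts before Plenary Address ends → Plenary Address and Lightning Presentation overlap.
Poster Discussion starts before Plenary Address ends → Plenary Address and Poster Discussion overlap.
Plenary Track starts after Plenary Address ends, so nothing later overlaps Plenary Address either.
Poster Discussion starts before Lightning Presentation ends → Lightning Presentation and Poster Discussion overlap.
Plenary Track starts after Lightning Presentation ends, so nothing later overlaps Lightning Presentation either.
Plenary Track starts after Poster Discussion ends, so nothing later overlaps Poster Discussion either.
Invited Track starts after Plenary Track ends, so nothing later overlaps Plenary Track either.
Fireside Talk starts before Invited Track ends → Invited Track and Fireside Talk overlap.
Workshop Chat starts exactly when Invited Track ends (back-to-back, no overlap).
Workshop Chat starts after Fireside Talk ends.

Fireside Talk & Invited Track, Lightning Presentation & Plenary Address, Lightning Presentation & Poster Discussion, Plenary Address & Poster Discussion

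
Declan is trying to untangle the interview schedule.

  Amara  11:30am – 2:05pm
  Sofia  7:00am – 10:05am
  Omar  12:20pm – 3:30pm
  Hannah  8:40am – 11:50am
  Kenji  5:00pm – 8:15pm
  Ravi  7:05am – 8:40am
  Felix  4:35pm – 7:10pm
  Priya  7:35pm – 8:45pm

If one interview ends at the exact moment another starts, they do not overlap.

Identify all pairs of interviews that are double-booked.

Check each pair: they overlap iff neither finishes before the other starts.
Sorted by start: Sofia, Ravi, Hannah, Amara, Omar, Felix, Kenji, Priya.
Ravi starts before Sofia ends → Sofia and Ravi overlap.
Hannah starts before Sofia ends → Sofia and Hannah overlap.
Amara starts after Sofia ends, so nothing later overlaps Sofia either.
Hannah starts exactly when Ravi ends (back-to-back, no overlap), so nothing later overlaps Ravi either.
Amara starts before Hannah ends → Hannah and Amara overlap.
Omar starts after Hannah ends, so nothing later overlaps Hannah either.
Omar starts before Amara ends → Amara and Omar overlap.
Felix starts after Amara ends, so nothing later overlaps Amara either.
Felix starts after Omar ends, so nothing later overlaps Omar either.
Kenji starts before Felix ends → Felix and Kenji overlap.
Priya starts after Felix ends.
Priya starts before Kenji ends → Kenji and Priya overlap.

Amara & Hannah, Amara & Omar, Felix & Kenji, Hannah & Sofia, Kenji & Priya, Ravi & Sofia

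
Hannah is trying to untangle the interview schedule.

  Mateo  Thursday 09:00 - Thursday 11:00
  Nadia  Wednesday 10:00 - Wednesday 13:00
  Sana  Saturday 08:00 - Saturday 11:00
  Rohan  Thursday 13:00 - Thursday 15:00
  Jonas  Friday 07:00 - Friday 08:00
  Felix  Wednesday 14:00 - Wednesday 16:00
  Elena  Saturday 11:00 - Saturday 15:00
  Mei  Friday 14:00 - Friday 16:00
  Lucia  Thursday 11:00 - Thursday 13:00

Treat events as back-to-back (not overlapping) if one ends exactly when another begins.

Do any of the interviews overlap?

Two intervals overlap when each starts before the other ends.
Sorted by start: Nadia, Felix, Mateo, Lucia, Rohan, Jonas, Mei, Sana, Elena.
Felix starts after Nadia ends — done with Nadia.
Mateo starts after Felix ends — done with Felix.
Lucia starts exactly when Mateo ends (back-to-back, no overlap) — done with Mateo.
Rohan starts exactly when Lucia ends (back-to-back, no overlap) — done with Lucia.
Jonas starts after Rohan ends — done with Rohan.
Mei starts after Jonas ends — done with Jonas.
Sana starts after Mei ends — done with Mei.
Elena starts exactly when Sana ends (back-to-back, no overlap).
Every pair is clear; the schedule has no overlaps.

No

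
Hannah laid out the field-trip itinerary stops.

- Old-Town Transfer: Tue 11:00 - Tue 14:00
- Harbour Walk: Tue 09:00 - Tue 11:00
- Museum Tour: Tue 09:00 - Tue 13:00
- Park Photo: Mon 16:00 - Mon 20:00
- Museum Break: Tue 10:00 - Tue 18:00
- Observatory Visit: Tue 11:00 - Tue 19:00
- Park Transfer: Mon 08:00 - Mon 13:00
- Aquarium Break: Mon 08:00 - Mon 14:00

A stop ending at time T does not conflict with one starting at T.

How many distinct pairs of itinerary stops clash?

9

Two intervals overlap when each starts before the other ends.
Sorted by start: Aquarium Break, Park Transfer, Park Photo, Harbour Walk, Museum Tour, Museum Break, Old-Town Transfer, Observatory Visit.
Park Transfer starts before Aquarium Break ends → Aquarium Break and Park Transfer overlap.
Park Photo starts after Aquarium Break ends, so nothing later overlaps Aquarium Break either.
Park Photo starts after Park Transfer ends, so nothing later overlaps Park Transfer either.
Harbour Walk starts after Park Photo ends, so nothing later overlaps Park Photo either.
Museum Tour starts before Harbour Walk ends → Harbour Walk and Museum Tour overlap.
Museum Break starts before Harbour Walk ends → Harbour Walk and Museum Break overlap.
Old-Town Transfer starts exactly when Harbour Walk ends (back-to-back, no overlap), so nothing later overlaps Harbour Walk either.
Museum Break starts before Museum Tour ends → Museum Tour and Museum Break overlap.
Old-Town Transfer starts before Museum Tour ends → Museum Tour and Old-Town Transfer overlap.
Observatory Visit starts before Museum Tour ends → Museum Tour and Observatory Visit overlap.
Old-Town Transfer starts before Museum Break ends → Museum Break and Old-Town Transfer overlap.
Observatory Visit starts before Museum Break ends → Museum Break and Observatory Visit overlap.
Observatory Visit starts before Old-Town Transfer ends → Old-Town Transfer and Observatory Visit overlap.
Overlapping pairs: Aquarium Break & Park Transfer, Harbour Walk & Museum Break, Harbour Walk & Museum Tour, Museum Break & Museum Tour, Museum Break & Observatory Visit, Museum Break & Old-Town Transfer, Museum Tour & Observatory Visit, Museum Tour & Old-Town Transfer, Observatory Visit & Old-Town Transfer — 9 in total.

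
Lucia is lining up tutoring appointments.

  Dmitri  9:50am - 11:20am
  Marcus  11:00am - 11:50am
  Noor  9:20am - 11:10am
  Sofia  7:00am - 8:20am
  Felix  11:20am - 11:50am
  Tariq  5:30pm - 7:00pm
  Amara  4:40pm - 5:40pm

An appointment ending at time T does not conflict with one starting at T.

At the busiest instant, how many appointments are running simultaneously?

Sort all start/end points and keep a running count:
7:00am start Sofia → 1
8:20am end Sofia → 0
9:20am start Noor → 1
9:50am start Dmitri → 2
11:00am start Marcus → 3
11:10am end Noor → 2
11:20am end Dmitri → 1
11:20am start Felix → 2
11:50am end Felix → 1
11:50am end Marcus → 0
4:40pm start Amara → 1
5:30pm start Tariq → 2
5:40pm end Amara → 1
7:00pm end Tariq → 0
Peak is 3, at 11:00am (Dmitri, Marcus, Noor).

3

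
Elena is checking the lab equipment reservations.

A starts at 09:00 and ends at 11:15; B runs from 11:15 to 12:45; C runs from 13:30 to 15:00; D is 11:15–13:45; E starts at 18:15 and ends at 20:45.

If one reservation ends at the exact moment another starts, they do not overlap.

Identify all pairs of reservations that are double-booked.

B & D, C & D

Sorted by start: A, B, D, C, E.
B starts exactly when A ends (back-to-back, no overlap); A is clear from here.
D starts before B ends → B and D overlap.
C starts after B ends; B is clear from here.
C starts before D ends → D and C overlap.
E starts after D ends.
E starts after C ends.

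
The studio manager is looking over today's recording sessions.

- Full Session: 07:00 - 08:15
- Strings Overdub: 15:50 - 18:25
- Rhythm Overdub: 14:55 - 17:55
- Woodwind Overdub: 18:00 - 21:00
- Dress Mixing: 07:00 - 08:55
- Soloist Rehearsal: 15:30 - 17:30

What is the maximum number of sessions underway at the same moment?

3

Sweep the timeline, counting +1 at each start and −1 at each end (ends before starts at a tie):
07:00 start Dress Mixing → 1
07:00 start Full Session → 2
08:15 end Full Session → 1
08:55 end Dress Mixing → 0
14:55 start Rhythm Overdub → 1
15:30 start Soloist Rehearsal → 2
15:50 start Strings Overdub → 3
17:30 end Soloist Rehearsal → 2
17:55 end Rhythm Overdub → 1
18:00 start Woodwind Overdub → 2
18:25 end Strings Overdub → 1
21:00 end Woodwind Overdub → 0
Peak is 3, at 15:50 (Rhythm Overdub, Soloist Rehearsal, Strings Overdub).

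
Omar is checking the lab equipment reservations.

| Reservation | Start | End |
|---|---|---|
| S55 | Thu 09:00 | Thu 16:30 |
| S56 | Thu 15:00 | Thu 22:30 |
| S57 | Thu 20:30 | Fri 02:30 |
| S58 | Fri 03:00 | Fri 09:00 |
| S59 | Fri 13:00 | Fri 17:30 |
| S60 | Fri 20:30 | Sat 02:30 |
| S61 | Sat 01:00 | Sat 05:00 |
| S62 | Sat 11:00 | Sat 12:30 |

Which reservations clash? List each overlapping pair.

S55 & S56, S56 & S57, S60 & S61

Sorted by start: S55, S56, S57, S58, S59, S60, S61, S62.
S56 starts before S55 ends → S55 and S56 overlap.
S57 starts after S55 ends — done with S55.
S57 starts before S56 ends → S56 and S57 overlap.
S58 starts after S56 ends — done with S56.
S58 starts after S57 ends — done with S57.
S59 starts after S58 ends — done with S58.
S60 starts after S59 ends — done with S59.
S61 starts before S60 ends → S60 and S61 overlap.
S62 starts after S60 ends.
S62 starts after S61 ends.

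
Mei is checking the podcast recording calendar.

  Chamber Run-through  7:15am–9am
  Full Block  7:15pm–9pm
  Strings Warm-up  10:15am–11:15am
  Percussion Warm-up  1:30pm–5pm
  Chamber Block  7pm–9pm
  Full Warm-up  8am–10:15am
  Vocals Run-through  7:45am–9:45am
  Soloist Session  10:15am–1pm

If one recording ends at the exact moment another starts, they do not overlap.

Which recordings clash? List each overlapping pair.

Chamber Block & Full Block, Chamber Run-through & Full Warm-up, Chamber Run-through & Vocals Run-through, Full Warm-up & Vocals Run-through, Soloist Session & Strings Warm-up

Sorted by start: Chamber Run-through, Vocals Run-through, Full Warm-up, Strings Warm-up, Soloist Session, Percussion Warm-up, Chamber Block, Full Block.
Vocals Run-through starts before Chamber Run-through ends → Chamber Run-through and Vocals Run-through overlap.
Full Warm-up starts before Chamber Run-through ends → Chamber Run-through and Full Warm-up overlap.
Strings Warm-up starts after Chamber Run-through ends, so Chamber Run-through has no further overlaps.
Full Warm-up starts before Vocals Run-through ends → Vocals Run-through and Full Warm-up overlap.
Strings Warm-up starts after Vocals Run-through ends, so Vocals Run-through has no further overlaps.
Strings Warm-up starts exactly when Full Warm-up ends (back-to-back, no overlap), so Full Warm-up has no further overlaps.
Soloist Session starts before Strings Warm-up ends → Strings Warm-up and Soloist Session overlap.
Percussion Warm-up starts after Strings Warm-up ends, so Strings Warm-up has no further overlaps.
Percussion Warm-up starts after Soloist Session ends, so Soloist Session has no further overlaps.
Chamber Block starts after Percussion Warm-up ends, so Percussion Warm-up has no further overlaps.
Full Block starts before Chamber Block ends → Chamber Block and Full Block overlap.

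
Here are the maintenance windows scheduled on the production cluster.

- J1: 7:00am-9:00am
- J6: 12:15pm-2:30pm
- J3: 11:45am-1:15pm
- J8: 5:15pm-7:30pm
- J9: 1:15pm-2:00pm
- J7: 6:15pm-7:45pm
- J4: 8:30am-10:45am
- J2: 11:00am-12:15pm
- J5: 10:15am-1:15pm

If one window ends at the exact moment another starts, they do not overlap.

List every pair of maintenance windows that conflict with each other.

J1 & J4, J2 & J3, J2 & J5, J3 & J5, J3 & J6, J4 & J5, J5 & J6, J6 & J9, J7 & J8

Check each pair: they overlap iff neither finishes before the other starts.
Sorted by start: J1, J4, J5, J2, J3, J6, J9, J8, J7.
J4 starts before J1 ends → J1 and J4 overlap.
J5 starts after J1 ends, so nothing later overlaps J1 either.
J5 starts before J4 ends → J4 and J5 overlap.
J2 starts after J4 ends, so nothing later overlaps J4 either.
J2 starts before J5 ends → J5 and J2 overlap.
J3 starts before J5 ends → J5 and J3 overlap.
J6 starts before J5 ends → J5 and J6 overlap.
J9 starts exactly when J5 ends (back-to-back, no overlap), so nothing later overlaps J5 either.
J3 starts before J2 ends → J2 and J3 overlap.
J6 starts exactly when J2 ends (back-to-back, no overlap), so nothing later overlaps J2 either.
J6 starts before J3 ends → J3 and J6 overlap.
J9 starts exactly when J3 ends (back-to-back, no overlap), so nothing later overlaps J3 either.
J9 starts before J6 ends → J6 and J9 overlap.
J8 starts after J6 ends, so nothing later overlaps J6 either.
J8 starts after J9 ends, so nothing later overlaps J9 either.
J7 starts before J8 ends → J8 and J7 overlap.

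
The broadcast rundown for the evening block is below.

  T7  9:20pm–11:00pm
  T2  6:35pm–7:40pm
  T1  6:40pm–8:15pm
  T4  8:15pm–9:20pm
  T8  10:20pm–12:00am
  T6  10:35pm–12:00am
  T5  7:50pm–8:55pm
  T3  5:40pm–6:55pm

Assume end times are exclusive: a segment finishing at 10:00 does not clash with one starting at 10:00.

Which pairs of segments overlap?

Check each pair: they overlap iff neither finishes before the other starts.
Sorted by start: T3, T2, T1, T5, T4, T7, T8, T6.
T2 starts before T3 ends → T3 and T2 overlap.
T1 starts before T3 ends → T3 and T1 overlap.
T5 starts after T3 ends; T3 is clear from here.
T1 starts before T2 ends → T2 and T1 overlap.
T5 starts after T2 ends; T2 is clear from here.
T5 starts before T1 ends → T1 and T5 overlap.
T4 starts exactly when T1 ends (back-to-back, no overlap); T1 is clear from here.
T4 starts before T5 ends → T5 and T4 overlap.
T7 starts after T5 ends; T5 is clear from here.
T7 starts exactly when T4 ends (back-to-back, no overlap); T4 is clear from here.
T8 starts before T7 ends → T7 and T8 overlap.
T6 starts before T7 ends → T7 and T6 overlap.
T6 starts before T8 ends → T8 and T6 overlap.

T1 & T2, T1 & T3, T1 & T5, T2 & T3, T4 & T5, T6 & T7, T6 & T8, T7 & T8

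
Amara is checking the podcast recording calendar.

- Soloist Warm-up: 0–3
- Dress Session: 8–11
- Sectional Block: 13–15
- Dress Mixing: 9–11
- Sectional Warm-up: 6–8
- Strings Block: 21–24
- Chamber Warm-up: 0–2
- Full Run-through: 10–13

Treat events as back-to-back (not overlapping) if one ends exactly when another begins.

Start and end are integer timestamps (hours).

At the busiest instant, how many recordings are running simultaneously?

Walk through starts and ends in time order (an end at T is processed before a start at T):
0 start Chamber Warm-up → 1
0 start Soloist Warm-up → 2
2 end Chamber Warm-up → 1
3 end Soloist Warm-up → 0
6 start Sectional Warm-up → 1
8 end Sectional Warm-up → 0
8 start Dress Session → 1
9 start Dress Mixing → 2
10 start Full Run-through → 3
11 end Dress Mixing → 2
11 end Dress Session → 1
13 end Full Run-through → 0
13 start Sectional Block → 1
15 end Sectional Block → 0
21 start Strings Block → 1
24 end Strings Block → 0
Peak is 3, at 10 (Dress Mixing, Dress Session, Full Run-through).

3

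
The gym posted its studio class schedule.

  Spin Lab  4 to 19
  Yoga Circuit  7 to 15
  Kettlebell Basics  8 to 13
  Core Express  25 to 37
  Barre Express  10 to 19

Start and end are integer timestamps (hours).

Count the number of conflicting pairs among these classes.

Two intervals overlap when each starts before the other ends.
Sorted by start: Spin Lab, Yoga Circuit, Kettlebell Basics, Barre Express, Core Express.
Yoga Circuit starts before Spin Lab ends → Spin Lab and Yoga Circuit overlap.
Kettlebell Basics starts before Spin Lab ends → Spin Lab and Kettlebell Basics overlap.
Barre Express starts before Spin Lab ends → Spin Lab and Barre Express overlap.
Core Express starts after Spin Lab ends.
Kettlebell Basics starts before Yoga Circuit ends → Yoga Circuit and Kettlebell Basics overlap.
Barre Express starts before Yoga Circuit ends → Yoga Circuit and Barre Express overlap.
Core Express starts after Yoga Circuit ends.
Barre Express starts before Kettlebell Basics ends → Kettlebell Basics and Barre Express overlap.
Core Express starts after Kettlebell Basics ends.
Core Express starts after Barre Express ends.
Overlapping pairs: Barre Express & Kettlebell Basics, Barre Express & Spin Lab, Barre Express & Yoga Circuit, Kettlebell Basics & Spin Lab, Kettlebell Basics & Yoga Circuit, Spin Lab & Yoga Circuit — 6 in total.

6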